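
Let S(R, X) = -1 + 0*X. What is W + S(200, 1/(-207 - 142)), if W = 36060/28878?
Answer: 1197/4813 ≈ 0.24870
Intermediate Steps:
S(R, X) = -1 (S(R, X) = -1 + 0 = -1)
W = 6010/4813 (W = 36060*(1/28878) = 6010/4813 ≈ 1.2487)
W + S(200, 1/(-207 - 142)) = 6010/4813 - 1 = 1197/4813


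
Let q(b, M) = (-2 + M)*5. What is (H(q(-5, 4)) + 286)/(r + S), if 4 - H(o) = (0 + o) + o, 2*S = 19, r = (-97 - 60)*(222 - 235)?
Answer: 180/1367 ≈ 0.13168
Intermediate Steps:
r = 2041 (r = -157*(-13) = 2041)
S = 19/2 (S = (½)*19 = 19/2 ≈ 9.5000)
q(b, M) = -10 + 5*M
H(o) = 4 - 2*o (H(o) = 4 - ((0 + o) + o) = 4 - (o + o) = 4 - 2*o)
(H(q(-5, 4)) + 286)/(r + S) = ((4 - 2*(-10 + 5*4)) + 286)/(2041 + 19/2) = ((4 - 2*(-10 + 20)) + 286)/(4101/2) = ((4 - 2*10) + 286)*(2/4101) = ((4 - 20) + 286)*(2/4101) = (-16 + 286)*(2/4101) = 270*(2/4101) = 180/1367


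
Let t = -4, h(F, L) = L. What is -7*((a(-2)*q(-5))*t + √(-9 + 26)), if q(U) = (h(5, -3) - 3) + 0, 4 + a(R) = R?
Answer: 1008 - 7*√17 ≈ 979.14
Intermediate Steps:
a(R) = -4 + R
q(U) = -6 (q(U) = (-3 - 3) + 0 = -6 + 0 = -6)
-7*((a(-2)*q(-5))*t + √(-9 + 26)) = -7*(((-4 - 2)*(-6))*(-4) + √(-9 + 26)) = -7*(-6*(-6)*(-4) + √17) = -7*(36*(-4) + √17) = -7*(-144 + √17) = 1008 - 7*√17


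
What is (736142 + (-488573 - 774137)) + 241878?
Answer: -284690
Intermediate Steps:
(736142 + (-488573 - 774137)) + 241878 = (736142 - 1262710) + 241878 = -526568 + 241878 = -284690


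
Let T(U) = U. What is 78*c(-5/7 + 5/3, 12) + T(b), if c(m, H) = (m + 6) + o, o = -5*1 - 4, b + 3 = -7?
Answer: -1188/7 ≈ -169.71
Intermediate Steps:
b = -10 (b = -3 - 7 = -10)
o = -9 (o = -5 - 4 = -9)
c(m, H) = -3 + m (c(m, H) = (m + 6) - 9 = (6 + m) - 9 = -3 + m)
78*c(-5/7 + 5/3, 12) + T(b) = 78*(-3 + (-5/7 + 5/3)) - 10 = 78*(-3 + 20/21) - 10 = 78*(-43/21) - 10 = -1118/7 - 10 = -1188/7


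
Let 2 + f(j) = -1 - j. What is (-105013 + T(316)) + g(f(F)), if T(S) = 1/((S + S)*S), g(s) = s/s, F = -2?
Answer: -20972156543/199712 ≈ -1.0501e+5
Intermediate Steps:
f(j) = -3 - j (f(j) = -2 + (-1 - j) = -3 - j)
g(s) = 1
T(S) = 1/(2*S**2) (T(S) = 1/(((2*S))*S) = (1/(2*S))/S = 1/(2*S**2))
(-105013 + T(316)) + g(f(F)) = (-105013 + (1/2)/316**2) + 1 = (-105013 + (1/2)*(1/99856)) + 1 = (-105013 + 1/199712) + 1 = -20972356255/199712 + 1 = -20972156543/199712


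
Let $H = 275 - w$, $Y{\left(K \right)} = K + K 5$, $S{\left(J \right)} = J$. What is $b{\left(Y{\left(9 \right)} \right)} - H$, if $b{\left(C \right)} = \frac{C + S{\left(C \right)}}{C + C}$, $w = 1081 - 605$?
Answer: $202$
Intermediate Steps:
$w = 476$
$Y{\left(K \right)} = 6 K$ ($Y{\left(K \right)} = K + 5 K = 6 K$)
$b{\left(C \right)} = 1$ ($b{\left(C \right)} = \frac{C + C}{C + C} = \frac{2 C}{2 C} = 2 C \frac{1}{2 C} = 1$)
$H = -201$ ($H = 275 - 476 = -201$)
$b{\left(Y{\left(9 \right)} \right)} - H = 1 - -201 = 1 + 201 = 202$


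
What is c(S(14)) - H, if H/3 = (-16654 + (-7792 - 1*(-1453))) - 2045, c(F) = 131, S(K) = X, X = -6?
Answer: 75245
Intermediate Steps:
S(K) = -6
H = -75114 (H = 3*((-16654 + (-7792 - 1*(-1453))) - 2045) = 3*((-16654 + (-7792 + 1453)) - 2045) = 3*((-16654 - 6339) - 2045) = 3*(-22993 - 2045) = 3*(-25038) = -75114)
c(S(14)) - H = 131 - 1*(-75114) = 131 + 75114 = 75245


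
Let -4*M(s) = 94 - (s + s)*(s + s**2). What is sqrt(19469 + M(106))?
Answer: sqrt(2482286)/2 ≈ 787.76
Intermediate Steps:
M(s) = -47/2 + s*(s + s**2)/2 (M(s) = -(94 - (s + s)*(s + s**2))/4 = -(94 - 2*s*(s + s**2))/4 = -47/2 + s*(s + s**2)/2)
sqrt(19469 + M(106)) = sqrt(19469 + (-47/2 + (1/2)*106**2 + (1/2)*106**3)) = sqrt(19469 + (-47/2 + (1/2)*11236 + (1/2)*1191016)) = sqrt(19469 + (-47/2 + 5618 + 595508)) = sqrt(19469 + 1202205/2) = sqrt(1241143/2) = sqrt(2482286)/2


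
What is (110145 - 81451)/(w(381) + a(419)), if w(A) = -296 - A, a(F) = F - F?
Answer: -28694/677 ≈ -42.384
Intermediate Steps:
a(F) = 0
(110145 - 81451)/(w(381) + a(419)) = (110145 - 81451)/((-296 - 1*381) + 0) = 28694/((-296 - 381) + 0) = 28694/(-677 + 0) = 28694/(-677) = 28694*(-1/677) = -28694/677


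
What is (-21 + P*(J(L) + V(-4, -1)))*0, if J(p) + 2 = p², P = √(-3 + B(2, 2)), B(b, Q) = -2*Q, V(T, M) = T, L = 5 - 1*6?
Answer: 0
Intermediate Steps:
L = -1 (L = 5 - 6 = -1)
P = I*√7 (P = √(-3 - 2*2) = √(-3 - 4) = √(-7) = I*√7 ≈ 2.6458*I)
J(p) = -2 + p²
(-21 + P*(J(L) + V(-4, -1)))*0 = (-21 + (I*√7)*((-2 + (-1)²) - 4))*0 = (-21 + (I*√7)*((-2 + 1) - 4))*0 = (-21 + (I*√7)*(-1 - 4))*0 = (-21 + (I*√7)*(-5))*0 = (-21 - 5*I*√7)*0 = 0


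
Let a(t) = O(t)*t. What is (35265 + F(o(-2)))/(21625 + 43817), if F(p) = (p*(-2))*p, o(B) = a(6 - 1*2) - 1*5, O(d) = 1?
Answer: 35263/65442 ≈ 0.53884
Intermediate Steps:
a(t) = t (a(t) = 1*t = t)
o(B) = -1 (o(B) = (6 - 1*2) - 1*5 = (6 - 2) - 5 = 4 - 5 = -1)
F(p) = -2*p**2 (F(p) = (-2*p)*p = -2*p**2)
(35265 + F(o(-2)))/(21625 + 43817) = (35265 - 2*(-1)**2)/(21625 + 43817) = (35265 - 2*1)/65442 = (35265 - 2)*(1/65442) = 35263*(1/65442) = 35263/65442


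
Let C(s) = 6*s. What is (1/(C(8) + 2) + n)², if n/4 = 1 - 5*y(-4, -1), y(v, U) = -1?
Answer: 1442401/2500 ≈ 576.96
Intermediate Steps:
n = 24 (n = 4*(1 - 5*(-1)) = 4*(1 + 5) = 4*6 = 24)
(1/(C(8) + 2) + n)² = (1/(6*8 + 2) + 24)² = (1/(48 + 2) + 24)² = (1/50 + 24)² = (1201/50)² = 1442401/2500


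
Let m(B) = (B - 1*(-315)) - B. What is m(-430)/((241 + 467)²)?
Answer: 35/55696 ≈ 0.00062841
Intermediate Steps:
m(B) = 315 (m(B) = (B + 315) - B = (315 + B) - B = 315)
m(-430)/((241 + 467)²) = 315/((241 + 467)²) = 315/(708²) = 315/501264 = 315*(1/501264) = 35/55696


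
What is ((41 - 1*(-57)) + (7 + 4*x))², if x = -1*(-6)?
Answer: 16641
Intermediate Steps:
x = 6
((41 - 1*(-57)) + (7 + 4*x))² = ((41 - 1*(-57)) + (7 + 4*6))² = ((41 + 57) + (7 + 24))² = (98 + 31)² = 129² = 16641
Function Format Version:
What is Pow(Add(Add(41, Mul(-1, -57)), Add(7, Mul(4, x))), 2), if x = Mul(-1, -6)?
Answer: 16641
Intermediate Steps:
x = 6
Pow(Add(Add(41, Mul(-1, -57)), Add(7, Mul(4, x))), 2) = Pow(Add(Add(41, Mul(-1, -57)), Add(7, Mul(4, 6))), 2) = Pow(Add(Add(41, 57), Add(7, 24)), 2) = Pow(Add(98, 31), 2) = Pow(129, 2) = 16641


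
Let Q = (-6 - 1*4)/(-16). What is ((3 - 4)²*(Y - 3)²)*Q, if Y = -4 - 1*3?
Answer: 125/2 ≈ 62.500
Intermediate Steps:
Y = -7 (Y = -4 - 3 = -7)
Q = 5/8 (Q = (-6 - 4)*(-1/16) = -10*(-1/16) = 5/8 ≈ 0.62500)
((3 - 4)²*(Y - 3)²)*Q = ((3 - 4)²*(-7 - 3)²)*(5/8) = ((-1)²*(-10)²)*(5/8) = (1*100)*(5/8) = 100*(5/8) = 125/2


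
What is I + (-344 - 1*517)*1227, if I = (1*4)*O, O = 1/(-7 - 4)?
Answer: -11620921/11 ≈ -1.0564e+6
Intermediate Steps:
O = -1/11 (O = 1/(-11) = -1/11 ≈ -0.090909)
I = -4/11 (I = (1*4)*(-1/11) = 4*(-1/11) = -4/11 ≈ -0.36364)
I + (-344 - 1*517)*1227 = -4/11 + (-344 - 1*517)*1227 = -4/11 + (-344 - 517)*1227 = -4/11 - 861*1227 = -4/11 - 1056447 = -11620921/11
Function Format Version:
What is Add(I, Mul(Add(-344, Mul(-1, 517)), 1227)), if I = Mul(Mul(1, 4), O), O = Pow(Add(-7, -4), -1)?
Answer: Rational(-11620921, 11) ≈ -1.0564e+6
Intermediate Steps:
O = Rational(-1, 11) (O = Pow(-11, -1) = Rational(-1, 11) ≈ -0.090909)
I = Rational(-4, 11) (I = Mul(Mul(1, 4), Rational(-1, 11)) = Mul(4, Rational(-1, 11)) = Rational(-4, 11) ≈ -0.36364)
Add(I, Mul(Add(-344, Mul(-1, 517)), 1227)) = Add(Rational(-4, 11), Mul(Add(-344, Mul(-1, 517)), 1227)) = Add(Rational(-4, 11), Mul(Add(-344, -517), 1227)) = Add(Rational(-4, 11), Mul(-861, 1227)) = Add(Rational(-4, 11), -1056447) = Rational(-11620921, 11)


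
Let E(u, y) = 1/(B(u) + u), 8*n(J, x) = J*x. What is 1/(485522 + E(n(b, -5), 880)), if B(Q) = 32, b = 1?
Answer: 251/121866030 ≈ 2.0596e-6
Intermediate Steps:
n(J, x) = J*x/8 (n(J, x) = (J*x)/8 = J*x/8)
E(u, y) = 1/(32 + u)
1/(485522 + E(n(b, -5), 880)) = 1/(485522 + 1/(32 + (1/8)*1*(-5))) = 1/(485522 + 1/(32 - 5/8)) = 1/(485522 + 1/(251/8)) = 1/(485522 + 8/251) = 1/(121866030/251) = 251/121866030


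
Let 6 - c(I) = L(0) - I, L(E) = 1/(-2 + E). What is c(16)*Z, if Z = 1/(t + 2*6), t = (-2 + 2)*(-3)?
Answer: 15/8 ≈ 1.8750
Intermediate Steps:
t = 0 (t = 0*(-3) = 0)
Z = 1/12 (Z = 1/(0 + 2*6) = 1/(0 + 12) = 1/12 ≈ 0.083333)
c(I) = 13/2 + I (c(I) = 6 - (1/(-2 + 0) - I) = 6 - (1/(-2) - I) = 6 - (-½ - I) = 6 + (½ + I) = 13/2 + I)
c(16)*Z = (13/2 + 16)*(1/12) = (45/2)*(1/12) = 15/8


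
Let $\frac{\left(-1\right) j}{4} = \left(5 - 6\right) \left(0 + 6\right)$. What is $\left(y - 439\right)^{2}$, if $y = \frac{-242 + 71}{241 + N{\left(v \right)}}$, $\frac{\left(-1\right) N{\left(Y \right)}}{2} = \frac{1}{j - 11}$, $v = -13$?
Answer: $\frac{1895390999824}{9803161} \approx 1.9335 \cdot 10^{5}$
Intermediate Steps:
$j = 24$ ($j = - 4 \left(5 - 6\right) \left(0 + 6\right) = - 4 \left(\left(-1\right) 6\right) = \left(-4\right) \left(-6\right) = 24$)
$N{\left(Y \right)} = - \frac{2}{13}$ ($N{\left(Y \right)} = - \frac{2}{24 - 11} = - \frac{2}{13}$)
$y = - \frac{2223}{3131}$ ($y = \frac{-242 + 71}{241 - \frac{2}{13}} = - \frac{171}{\frac{3131}{13}} = \left(-171\right) \frac{13}{3131} = - \frac{2223}{3131} \approx -0.71$)
$\left(y - 439\right)^{2} = \left(- \frac{2223}{3131} - 439\right)^{2} = \left(- \frac{1376732}{3131}\right)^{2} = \frac{1895390999824}{9803161}$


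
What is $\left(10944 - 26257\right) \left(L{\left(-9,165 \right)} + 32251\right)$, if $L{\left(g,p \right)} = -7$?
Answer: $-493752372$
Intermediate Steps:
$\left(10944 - 26257\right) \left(L{\left(-9,165 \right)} + 32251\right) = \left(10944 - 26257\right) \left(-7 + 32251\right) = \left(-15313\right) 32244 = -493752372$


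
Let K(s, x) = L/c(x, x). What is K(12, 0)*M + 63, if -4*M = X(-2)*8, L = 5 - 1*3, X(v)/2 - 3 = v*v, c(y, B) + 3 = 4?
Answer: 7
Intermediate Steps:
c(y, B) = 1 (c(y, B) = -3 + 4 = 1)
X(v) = 6 + 2*v**2 (X(v) = 6 + 2*(v*v) = 6 + 2*v**2)
L = 2 (L = 5 - 3 = 2)
M = -28 (M = -(6 + 2*(-2)**2)*8/4 = -(6 + 2*4)*8/4 = -(6 + 8)*8/4 = -7*8/2 = -1/4*112 = -28)
K(s, x) = 2 (K(s, x) = 2/1 = 2*1 = 2)
K(12, 0)*M + 63 = 2*(-28) + 63 = -56 + 63 = 7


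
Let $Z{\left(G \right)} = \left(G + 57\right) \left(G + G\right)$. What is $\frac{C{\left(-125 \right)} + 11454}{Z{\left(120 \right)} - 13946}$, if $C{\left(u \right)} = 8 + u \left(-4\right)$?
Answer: $\frac{5981}{14267} \approx 0.41922$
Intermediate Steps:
$C{\left(u \right)} = 8 - 4 u$
$Z{\left(G \right)} = 2 G \left(57 + G\right)$ ($Z{\left(G \right)} = \left(57 + G\right) 2 G = 2 G \left(57 + G\right)$)
$\frac{C{\left(-125 \right)} + 11454}{Z{\left(120 \right)} - 13946} = \frac{\left(8 - -500\right) + 11454}{2 \cdot 120 \left(57 + 120\right) - 13946} = \frac{\left(8 + 500\right) + 11454}{2 \cdot 120 \cdot 177 - 13946} = \frac{508 + 11454}{42480 - 13946} = \frac{11962}{28534} = 11962 \cdot \frac{1}{28534} = \frac{5981}{14267}$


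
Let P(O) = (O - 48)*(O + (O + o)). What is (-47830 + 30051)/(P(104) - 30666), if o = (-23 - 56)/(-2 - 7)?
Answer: 160011/166738 ≈ 0.95965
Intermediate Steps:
o = 79/9 (o = -79/(-9) = -79*(-⅑) = 79/9 ≈ 8.7778)
P(O) = (-48 + O)*(79/9 + 2*O) (P(O) = (O - 48)*(O + (O + 79/9)) = (-48 + O)*(O + (79/9 + O)) = (-48 + O)*(79/9 + 2*O))
(-47830 + 30051)/(P(104) - 30666) = (-47830 + 30051)/((-1264/3 + 2*104² - 785/9*104) - 30666) = -17779/((-1264/3 + 2*10816 - 81640/9) - 30666) = -17779/((-1264/3 + 21632 - 81640/9) - 30666) = -17779/(109256/9 - 30666) = -17779/(-166738/9) = -17779*(-9/166738) = 160011/166738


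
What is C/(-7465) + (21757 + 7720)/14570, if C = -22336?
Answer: 21819253/4350602 ≈ 5.0152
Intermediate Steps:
C/(-7465) + (21757 + 7720)/14570 = -22336/(-7465) + (21757 + 7720)/14570 = -22336*(-1/7465) + 29477*(1/14570) = 22336/7465 + 29477/14570 = 21819253/4350602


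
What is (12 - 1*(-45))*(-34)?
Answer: -1938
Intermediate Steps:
(12 - 1*(-45))*(-34) = (12 + 45)*(-34) = 57*(-34) = -1938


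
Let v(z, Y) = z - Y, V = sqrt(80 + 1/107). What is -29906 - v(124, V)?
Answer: -30030 + sqrt(916027)/107 ≈ -30021.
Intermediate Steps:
V = sqrt(916027)/107 (V = sqrt(80 + 1/107) = sqrt(8561/107) = sqrt(916027)/107 ≈ 8.9448)
-29906 - v(124, V) = -29906 - (124 - sqrt(916027)/107) = -29906 + (-124 + sqrt(916027)/107) = -30030 + sqrt(916027)/107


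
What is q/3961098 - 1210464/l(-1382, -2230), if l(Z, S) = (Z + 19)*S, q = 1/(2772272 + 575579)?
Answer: -8026081960228162591/20153590571300358510 ≈ -0.39825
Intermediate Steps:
q = 1/3347851 ≈ 2.9870e-7
l(Z, S) = S*(19 + Z) (l(Z, S) = (19 + Z)*S = S*(19 + Z))
q/3961098 - 1210464/l(-1382, -2230) = (1/3347851)/3961098 - 1210464*(-1/(2230*(19 - 1382))) = (1/3347851)*(1/3961098) - 1210464/((-2230*(-1363))) = 1/13261165900398 - 1210464/3039490 = 1/13261165900398 - 1210464*1/3039490 = 1/13261165900398 - 605232/1519745 = -8026081960228162591/20153590571300358510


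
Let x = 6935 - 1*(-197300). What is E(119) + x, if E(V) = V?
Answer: 204354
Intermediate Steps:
x = 204235 (x = 6935 + 197300 = 204235)
E(119) + x = 119 + 204235 = 204354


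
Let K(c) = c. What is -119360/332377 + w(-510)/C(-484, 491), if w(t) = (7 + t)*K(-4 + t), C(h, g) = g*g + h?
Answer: 57215756414/79968909069 ≈ 0.71548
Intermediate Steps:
C(h, g) = h + g² (C(h, g) = g² + h = h + g²)
w(t) = (-4 + t)*(7 + t) (w(t) = (7 + t)*(-4 + t) = (-4 + t)*(7 + t))
-119360/332377 + w(-510)/C(-484, 491) = -119360/332377 + ((-4 - 510)*(7 - 510))/(-484 + 491²) = -119360*1/332377 + (-514*(-503))/(-484 + 241081) = -119360/332377 + 258542/240597 = 57215756414/79968909069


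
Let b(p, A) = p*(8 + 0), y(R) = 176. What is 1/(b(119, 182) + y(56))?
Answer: 1/1128 ≈ 0.00088653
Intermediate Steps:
b(p, A) = 8*p (b(p, A) = p*8 = 8*p)
1/(b(119, 182) + y(56)) = 1/(8*119 + 176) = 1/(952 + 176) = 1/1128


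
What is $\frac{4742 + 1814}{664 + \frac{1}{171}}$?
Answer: $\frac{1121076}{113545} \approx 9.8734$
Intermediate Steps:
$\frac{4742 + 1814}{664 + \frac{1}{171}} = \frac{6556}{664 + \frac{1}{171}} = \frac{6556}{\frac{113545}{171}} = 6556 \cdot \frac{171}{113545} = \frac{1121076}{113545}$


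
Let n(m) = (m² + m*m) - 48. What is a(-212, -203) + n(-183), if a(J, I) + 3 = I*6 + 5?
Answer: 65714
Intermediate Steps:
a(J, I) = 2 + 6*I (a(J, I) = -3 + (I*6 + 5) = -3 + (6*I + 5) = -3 + (5 + 6*I) = 2 + 6*I)
n(m) = -48 + 2*m² (n(m) = (m² + m²) - 48 = 2*m² - 48 = -48 + 2*m²)
a(-212, -203) + n(-183) = (2 + 6*(-203)) + (-48 + 2*(-183)²) = (2 - 1218) + (-48 + 2*33489) = -1216 + (-48 + 66978) = -1216 + 66930 = 65714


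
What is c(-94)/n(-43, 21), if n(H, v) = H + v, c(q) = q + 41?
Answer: 53/22 ≈ 2.4091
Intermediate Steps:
c(q) = 41 + q
c(-94)/n(-43, 21) = (41 - 94)/(-43 + 21) = -53/(-22) = -53*(-1/22) = 53/22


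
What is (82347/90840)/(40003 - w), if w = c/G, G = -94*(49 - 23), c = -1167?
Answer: 16771339/740089869050 ≈ 2.2661e-5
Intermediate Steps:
G = -2444 (G = -94*26 = -2444)
w = 1167/2444 (w = -1167/(-2444) = -1167*(-1/2444) = 1167/2444 ≈ 0.47750)
(82347/90840)/(40003 - w) = (82347/90840)/(40003 - 1*1167/2444) = (82347*(1/90840))/(40003 - 1167/2444) = 27449/(30280*(97766165/2444)) = (27449/30280)*(2444/97766165) = 16771339/740089869050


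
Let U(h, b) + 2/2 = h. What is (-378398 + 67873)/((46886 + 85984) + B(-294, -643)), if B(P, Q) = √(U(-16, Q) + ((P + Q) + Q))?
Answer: -41259456750/17654438497 + 310525*I*√1597/17654438497 ≈ -2.3371 + 0.0007029*I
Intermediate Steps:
U(h, b) = -1 + h
B(P, Q) = √(-17 + P + 2*Q) (B(P, Q) = √((-1 - 16) + ((P + Q) + Q)) = √(-17 + (P + 2*Q)) = √(-17 + P + 2*Q))
(-378398 + 67873)/((46886 + 85984) + B(-294, -643)) = (-378398 + 67873)/((46886 + 85984) + √(-17 - 294 + 2*(-643))) = -310525/(132870 + √(-17 - 294 - 1286)) = -310525/(132870 + √(-1597)) = -310525/(132870 + I*√1597)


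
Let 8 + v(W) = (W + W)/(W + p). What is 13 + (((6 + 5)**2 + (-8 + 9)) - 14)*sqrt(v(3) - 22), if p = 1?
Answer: 13 + 54*I*sqrt(114) ≈ 13.0 + 576.56*I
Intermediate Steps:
v(W) = -8 + 2*W/(1 + W) (v(W) = -8 + (W + W)/(W + 1) = -8 + (2*W)/(1 + W) = -8 + 2*W/(1 + W))
13 + (((6 + 5)**2 + (-8 + 9)) - 14)*sqrt(v(3) - 22) = 13 + (((6 + 5)**2 + (-8 + 9)) - 14)*sqrt(2*(-4 - 3*3)/(1 + 3) - 22) = 13 + ((11**2 + 1) - 14)*sqrt(2*(-4 - 9)/4 - 22) = 13 + ((121 + 1) - 14)*sqrt(2*(1/4)*(-13) - 22) = 13 + (122 - 14)*sqrt(-13/2 - 22) = 13 + 108*sqrt(-57/2) = 13 + 108*(I*sqrt(114)/2) = 13 + 54*I*sqrt(114)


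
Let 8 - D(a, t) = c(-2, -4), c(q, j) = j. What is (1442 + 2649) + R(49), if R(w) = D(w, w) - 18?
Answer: 4085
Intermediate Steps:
D(a, t) = 12 (D(a, t) = 8 - 1*(-4) = 8 + 4 = 12)
R(w) = -6 (R(w) = 12 - 18 = -6)
(1442 + 2649) + R(49) = (1442 + 2649) - 6 = 4091 - 6 = 4085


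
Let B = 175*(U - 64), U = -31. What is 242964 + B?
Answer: 226339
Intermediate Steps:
B = -16625 (B = 175*(-31 - 64) = 175*(-95) = -16625)
242964 + B = 242964 - 16625 = 226339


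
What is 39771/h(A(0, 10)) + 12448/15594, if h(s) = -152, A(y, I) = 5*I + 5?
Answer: -309148439/1185144 ≈ -260.85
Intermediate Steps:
A(y, I) = 5 + 5*I
39771/h(A(0, 10)) + 12448/15594 = 39771/(-152) + 12448/15594 = 39771*(-1/152) + 12448*(1/15594) = -39771/152 + 6224/7797 = -309148439/1185144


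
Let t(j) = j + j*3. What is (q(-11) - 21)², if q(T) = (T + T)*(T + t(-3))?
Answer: 235225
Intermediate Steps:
t(j) = 4*j (t(j) = j + 3*j = 4*j)
q(T) = 2*T*(-12 + T) (q(T) = (T + T)*(T + 4*(-3)) = (2*T)*(T - 12) = (2*T)*(-12 + T) = 2*T*(-12 + T))
(q(-11) - 21)² = (2*(-11)*(-12 - 11) - 21)² = (2*(-11)*(-23) - 21)² = (506 - 21)² = 485² = 235225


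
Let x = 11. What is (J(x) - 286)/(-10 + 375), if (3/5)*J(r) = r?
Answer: -11/15 ≈ -0.73333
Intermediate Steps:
J(r) = 5*r/3
(J(x) - 286)/(-10 + 375) = ((5/3)*11 - 286)/(-10 + 375) = (55/3 - 286)/365 = -803/3*1/365 = -11/15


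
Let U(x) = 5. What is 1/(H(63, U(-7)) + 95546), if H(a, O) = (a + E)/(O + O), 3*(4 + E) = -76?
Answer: 30/2866481 ≈ 1.0466e-5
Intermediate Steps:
E = -88/3 (E = -4 + (⅓)*(-76) = -4 - 76/3 = -88/3 ≈ -29.333)
H(a, O) = (-88/3 + a)/(2*O) (H(a, O) = (a - 88/3)/(O + O) = (-88/3 + a)/((2*O)) = (-88/3 + a)*(1/(2*O)) = (-88/3 + a)/(2*O))
1/(H(63, U(-7)) + 95546) = 1/((⅙)*(-88 + 3*63)/5 + 95546) = 1/((⅙)*(⅕)*(-88 + 189) + 95546) = 1/((⅙)*(⅕)*101 + 95546) = 1/(101/30 + 95546) = 1/(2866481/30) = 30/2866481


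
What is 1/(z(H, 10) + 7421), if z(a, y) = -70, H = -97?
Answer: 1/7351 ≈ 0.00013604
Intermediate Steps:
1/(z(H, 10) + 7421) = 1/(-70 + 7421) = 1/7351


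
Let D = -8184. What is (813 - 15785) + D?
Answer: -23156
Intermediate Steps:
(813 - 15785) + D = (813 - 15785) - 8184 = -14972 - 8184 = -23156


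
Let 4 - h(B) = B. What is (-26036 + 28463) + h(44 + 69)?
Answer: 2318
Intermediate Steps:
h(B) = 4 - B
(-26036 + 28463) + h(44 + 69) = (-26036 + 28463) + (4 - (44 + 69)) = 2427 + (4 - 1*113) = 2427 + (4 - 113) = 2427 - 109 = 2318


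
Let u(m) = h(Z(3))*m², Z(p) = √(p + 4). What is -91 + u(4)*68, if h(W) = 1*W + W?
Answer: -91 + 2176*√7 ≈ 5666.2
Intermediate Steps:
Z(p) = √(4 + p)
h(W) = 2*W (h(W) = W + W = 2*W)
u(m) = 2*√7*m² (u(m) = (2*√(4 + 3))*m² = (2*√7)*m² = 2*√7*m²)
-91 + u(4)*68 = -91 + (2*√7*4²)*68 = -91 + (2*√7*16)*68 = -91 + (32*√7)*68 = -91 + 2176*√7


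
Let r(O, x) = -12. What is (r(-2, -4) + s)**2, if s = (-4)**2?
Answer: 16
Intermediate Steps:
s = 16
(r(-2, -4) + s)**2 = (-12 + 16)**2 = 4**2 = 16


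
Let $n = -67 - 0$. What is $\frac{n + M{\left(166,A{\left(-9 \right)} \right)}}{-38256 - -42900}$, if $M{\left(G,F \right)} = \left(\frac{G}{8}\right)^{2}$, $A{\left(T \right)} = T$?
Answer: $\frac{1939}{24768} \approx 0.078287$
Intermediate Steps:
$n = -67$ ($n = -67 + 0 = -67$)
$M{\left(G,F \right)} = \frac{G^{2}}{64}$ ($M{\left(G,F \right)} = \left(G \frac{1}{8}\right)^{2} = \left(\frac{G}{8}\right)^{2} = \frac{G^{2}}{64}$)
$\frac{n + M{\left(166,A{\left(-9 \right)} \right)}}{-38256 - -42900} = \frac{-67 + \frac{166^{2}}{64}}{-38256 - -42900} = \frac{-67 + \frac{1}{64} \cdot 27556}{-38256 + 42900} = \frac{-67 + \frac{6889}{16}}{4644} = \frac{5817}{16} \cdot \frac{1}{4644} = \frac{1939}{24768}$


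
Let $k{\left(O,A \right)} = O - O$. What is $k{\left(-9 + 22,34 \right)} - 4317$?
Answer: $-4317$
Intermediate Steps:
$k{\left(O,A \right)} = 0$
$k{\left(-9 + 22,34 \right)} - 4317 = 0 - 4317 = -4317$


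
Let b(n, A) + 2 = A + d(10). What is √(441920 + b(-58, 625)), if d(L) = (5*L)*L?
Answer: 3*√49227 ≈ 665.62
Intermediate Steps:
d(L) = 5*L²
b(n, A) = 498 + A (b(n, A) = -2 + (A + 5*10²) = -2 + (A + 5*100) = -2 + (A + 500) = -2 + (500 + A) = 498 + A)
√(441920 + b(-58, 625)) = √(441920 + (498 + 625)) = √(441920 + 1123) = √443043 = 3*√49227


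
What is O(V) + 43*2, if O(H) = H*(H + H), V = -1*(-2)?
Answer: 94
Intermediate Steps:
V = 2
O(H) = 2*H² (O(H) = H*(2*H) = 2*H²)
O(V) + 43*2 = 2*2² + 43*2 = 2*4 + 86 = 8 + 86 = 94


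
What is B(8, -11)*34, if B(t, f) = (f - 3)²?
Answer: 6664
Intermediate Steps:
B(t, f) = (-3 + f)²
B(8, -11)*34 = (-3 - 11)²*34 = (-14)²*34 = 196*34 = 6664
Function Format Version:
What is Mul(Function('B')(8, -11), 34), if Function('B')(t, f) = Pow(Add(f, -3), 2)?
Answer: 6664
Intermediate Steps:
Function('B')(t, f) = Pow(Add(-3, f), 2)
Mul(Function('B')(8, -11), 34) = Mul(Pow(Add(-3, -11), 2), 34) = Mul(Pow(-14, 2), 34) = Mul(196, 34) = 6664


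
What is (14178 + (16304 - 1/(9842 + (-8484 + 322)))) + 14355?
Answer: 75326159/1680 ≈ 44837.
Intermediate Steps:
(14178 + (16304 - 1/(9842 + (-8484 + 322)))) + 14355 = (14178 + (16304 - 1/(9842 - 8162))) + 14355 = (14178 + (16304 - 1/1680)) + 14355 = (14178 + 27390719/1680) + 14355 = 51209759/1680 + 14355 = 75326159/1680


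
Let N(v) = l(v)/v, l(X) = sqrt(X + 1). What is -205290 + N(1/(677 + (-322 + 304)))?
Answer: -205290 + 2*sqrt(108735) ≈ -2.0463e+5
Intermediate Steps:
l(X) = sqrt(1 + X)
N(v) = sqrt(1 + v)/v
-205290 + N(1/(677 + (-322 + 304))) = -205290 + sqrt(1 + 1/(677 + (-322 + 304)))/(1/(677 + (-322 + 304))) = -205290 + sqrt(1 + 1/(677 - 18))/(1/(677 - 18)) = -205290 + sqrt(1 + 1/659)/(1/659) = -205290 + 659*sqrt(660/659) = -205290 + 659*(2*sqrt(108735)/659) = -205290 + 2*sqrt(108735)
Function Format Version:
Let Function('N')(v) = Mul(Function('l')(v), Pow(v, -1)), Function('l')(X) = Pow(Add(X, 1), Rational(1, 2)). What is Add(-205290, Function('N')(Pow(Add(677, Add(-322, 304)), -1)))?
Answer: Add(-205290, Mul(2, Pow(108735, Rational(1, 2)))) ≈ -2.0463e+5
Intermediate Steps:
Function('l')(X) = Pow(Add(1, X), Rational(1, 2))
Function('N')(v) = Mul(Pow(v, -1), Pow(Add(1, v), Rational(1, 2))) (Function('N')(v) = Mul(Pow(Add(1, v), Rational(1, 2)), Pow(v, -1)) = Mul(Pow(v, -1), Pow(Add(1, v), Rational(1, 2))))
Add(-205290, Function('N')(Pow(Add(677, Add(-322, 304)), -1))) = Add(-205290, Mul(Pow(Pow(Add(677, Add(-322, 304)), -1), -1), Pow(Add(1, Pow(Add(677, Add(-322, 304)), -1)), Rational(1, 2)))) = Add(-205290, Mul(Pow(Pow(Add(677, -18), -1), -1), Pow(Add(1, Pow(Add(677, -18), -1)), Rational(1, 2)))) = Add(-205290, Mul(Pow(Pow(659, -1), -1), Pow(Add(1, Pow(659, -1)), Rational(1, 2)))) = Add(-205290, Mul(Pow(Rational(1, 659), -1), Pow(Add(1, Rational(1, 659)), Rational(1, 2)))) = Add(-205290, Mul(659, Pow(Rational(660, 659), Rational(1, 2)))) = Add(-205290, Mul(659, Mul(Rational(2, 659), Pow(108735, Rational(1, 2))))) = Add(-205290, Mul(2, Pow(108735, Rational(1, 2))))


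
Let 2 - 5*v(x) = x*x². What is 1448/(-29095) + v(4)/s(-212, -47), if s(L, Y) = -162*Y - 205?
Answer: -71542/1390741 ≈ -0.051442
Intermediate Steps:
v(x) = ⅖ - x³/5 (v(x) = ⅖ - x*x²/5 = ⅖ - x³/5)
s(L, Y) = -205 - 162*Y
1448/(-29095) + v(4)/s(-212, -47) = 1448/(-29095) + (⅖ - ⅕*4³)/(-205 - 162*(-47)) = 1448*(-1/29095) + (⅖ - ⅕*64)/(-205 + 7614) = -1448/29095 + (⅖ - 64/5)/7409 = -1448/29095 - 62/5*1/7409 = -1448/29095 - 2/1195 = -71542/1390741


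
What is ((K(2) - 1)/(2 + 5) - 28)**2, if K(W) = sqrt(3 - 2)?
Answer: 784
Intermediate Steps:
K(W) = 1 (K(W) = sqrt(1) = 1)
((K(2) - 1)/(2 + 5) - 28)**2 = ((1 - 1)/(2 + 5) - 28)**2 = (0/7 - 28)**2 = (0*(1/7) - 28)**2 = (0 - 28)**2 = (-28)**2 = 784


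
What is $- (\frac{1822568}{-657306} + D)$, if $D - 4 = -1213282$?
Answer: $\frac{398748365818}{328653} \approx 1.2133 \cdot 10^{6}$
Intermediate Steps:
$D = -1213278$ ($D = 4 - 1213282 = -1213278$)
$- (\frac{1822568}{-657306} + D) = - (\frac{1822568}{-657306} - 1213278) = - (1822568 \left(- \frac{1}{657306}\right) - 1213278) = - (- \frac{911284}{328653} - 1213278) = \left(-1\right) \left(- \frac{398748365818}{328653}\right) = \frac{398748365818}{328653}$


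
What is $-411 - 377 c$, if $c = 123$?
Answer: $-46782$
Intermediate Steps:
$-411 - 377 c = -411 - 46371 = -46782$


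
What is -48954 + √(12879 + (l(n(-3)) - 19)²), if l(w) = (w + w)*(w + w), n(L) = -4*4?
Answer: -48954 + 6*√28414 ≈ -47943.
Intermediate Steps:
n(L) = -16
l(w) = 4*w² (l(w) = (2*w)*(2*w) = 4*w²)
-48954 + √(12879 + (l(n(-3)) - 19)²) = -48954 + √(12879 + (4*(-16)² - 19)²) = -48954 + √(12879 + (4*256 - 19)²) = -48954 + √(12879 + (1024 - 19)²) = -48954 + √(12879 + 1005²) = -48954 + √(12879 + 1010025) = -48954 + √1022904 = -48954 + 6*√28414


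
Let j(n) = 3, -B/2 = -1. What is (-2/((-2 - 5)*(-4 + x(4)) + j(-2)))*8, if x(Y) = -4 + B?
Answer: -16/45 ≈ -0.35556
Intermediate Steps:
B = 2 (B = -2*(-1) = 2)
x(Y) = -2 (x(Y) = -4 + 2 = -2)
(-2/((-2 - 5)*(-4 + x(4)) + j(-2)))*8 = (-2/((-2 - 5)*(-4 - 2) + 3))*8 = (-2/(-7*(-6) + 3))*8 = (-2/(42 + 3))*8 = (-2/45)*8 = ((1/45)*(-2))*8 = -2/45*8 = -16/45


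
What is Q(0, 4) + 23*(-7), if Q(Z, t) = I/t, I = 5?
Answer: -639/4 ≈ -159.75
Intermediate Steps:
Q(Z, t) = 5/t
Q(0, 4) + 23*(-7) = 5/4 + 23*(-7) = 5*(1/4) - 161 = 5/4 - 161 = -639/4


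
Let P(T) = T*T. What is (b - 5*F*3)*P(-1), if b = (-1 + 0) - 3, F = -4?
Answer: 56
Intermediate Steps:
P(T) = T**2
b = -4 (b = -1 - 3 = -4)
(b - 5*F*3)*P(-1) = (-4 - 5*(-4)*3)*(-1)**2 = (-4 + 20*3)*1 = (-4 + 60)*1 = 56*1 = 56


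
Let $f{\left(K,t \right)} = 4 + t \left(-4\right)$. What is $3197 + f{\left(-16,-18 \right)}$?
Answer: $3273$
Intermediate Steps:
$f{\left(K,t \right)} = 4 - 4 t$
$3197 + f{\left(-16,-18 \right)} = 3197 + \left(4 - -72\right) = 3197 + \left(4 + 72\right) = 3197 + 76 = 3273$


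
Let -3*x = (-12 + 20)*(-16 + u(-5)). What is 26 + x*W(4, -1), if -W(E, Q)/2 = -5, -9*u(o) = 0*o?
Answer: 1358/3 ≈ 452.67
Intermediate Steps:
u(o) = 0 (u(o) = -0*o = -⅑*0 = 0)
W(E, Q) = 10 (W(E, Q) = -2*(-5) = 10)
x = 128/3 (x = -(-12 + 20)*(-16 + 0)/3 = -8*(-16)/3 = -⅓*(-128) = 128/3 ≈ 42.667)
26 + x*W(4, -1) = 26 + (128/3)*10 = 26 + 1280/3 = 1358/3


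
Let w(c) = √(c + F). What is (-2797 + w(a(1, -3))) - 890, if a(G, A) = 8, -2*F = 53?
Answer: -3687 + I*√74/2 ≈ -3687.0 + 4.3012*I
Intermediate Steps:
F = -53/2 (F = -½*53 = -53/2 ≈ -26.500)
w(c) = √(-53/2 + c) (w(c) = √(c - 53/2) = √(-53/2 + c))
(-2797 + w(a(1, -3))) - 890 = (-2797 + √(-106 + 4*8)/2) - 890 = (-2797 + √(-106 + 32)/2) - 890 = (-2797 + √(-74)/2) - 890 = (-2797 + (I*√74)/2) - 890 = (-2797 + I*√74/2) - 890 = -3687 + I*√74/2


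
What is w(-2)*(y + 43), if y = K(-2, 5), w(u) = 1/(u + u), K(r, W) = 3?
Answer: -23/2 ≈ -11.500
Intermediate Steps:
w(u) = 1/(2*u)
y = 3
w(-2)*(y + 43) = ((½)/(-2))*(3 + 43) = ((½)*(-½))*46 = -¼*46 = -23/2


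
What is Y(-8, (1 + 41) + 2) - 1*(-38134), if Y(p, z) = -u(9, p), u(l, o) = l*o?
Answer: 38206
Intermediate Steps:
Y(p, z) = -9*p
Y(-8, (1 + 41) + 2) - 1*(-38134) = -9*(-8) - 1*(-38134) = 72 + 38134 = 38206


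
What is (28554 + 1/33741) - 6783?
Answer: 734575312/33741 ≈ 21771.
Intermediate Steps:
(28554 + 1/33741) - 6783 = 963440515/33741 - 6783 = 734575312/33741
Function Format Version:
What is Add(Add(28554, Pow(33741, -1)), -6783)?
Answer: Rational(734575312, 33741) ≈ 21771.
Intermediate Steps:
Add(Add(28554, Pow(33741, -1)), -6783) = Add(Add(28554, Rational(1, 33741)), -6783) = Add(Rational(963440515, 33741), -6783) = Rational(734575312, 33741)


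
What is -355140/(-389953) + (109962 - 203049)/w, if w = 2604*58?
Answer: 5779316523/19631793832 ≈ 0.29439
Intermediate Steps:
w = 151032
-355140/(-389953) + (109962 - 203049)/w = -355140/(-389953) + (109962 - 203049)/151032 = -355140*(-1/389953) - 93087*1/151032 = 355140/389953 - 31029/50344 = 5779316523/19631793832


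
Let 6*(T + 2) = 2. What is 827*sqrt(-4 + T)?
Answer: 827*I*sqrt(51)/3 ≈ 1968.7*I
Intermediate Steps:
T = -5/3 (T = -2 + (1/6)*2 = -2 + 1/3 = -5/3 ≈ -1.6667)
827*sqrt(-4 + T) = 827*sqrt(-4 - 5/3) = 827*sqrt(-17/3) = 827*(I*sqrt(51)/3) = 827*I*sqrt(51)/3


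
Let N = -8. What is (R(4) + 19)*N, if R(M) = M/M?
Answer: -160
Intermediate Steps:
R(M) = 1
(R(4) + 19)*N = (1 + 19)*(-8) = 20*(-8) = -160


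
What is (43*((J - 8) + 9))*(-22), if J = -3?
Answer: 1892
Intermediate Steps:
(43*((J - 8) + 9))*(-22) = (43*((-3 - 8) + 9))*(-22) = (43*(-11 + 9))*(-22) = (43*(-2))*(-22) = -86*(-22) = 1892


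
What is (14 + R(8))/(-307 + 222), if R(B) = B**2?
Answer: -78/85 ≈ -0.91765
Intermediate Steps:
(14 + R(8))/(-307 + 222) = (14 + 8**2)/(-307 + 222) = (14 + 64)/(-85) = 78*(-1/85) = -78/85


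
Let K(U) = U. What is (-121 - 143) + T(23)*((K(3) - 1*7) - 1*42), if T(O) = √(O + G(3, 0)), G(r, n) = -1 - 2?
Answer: -264 - 92*√5 ≈ -469.72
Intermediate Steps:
G(r, n) = -3
T(O) = √(-3 + O) (T(O) = √(O - 3) = √(-3 + O))
(-121 - 143) + T(23)*((K(3) - 1*7) - 1*42) = (-121 - 143) + √(-3 + 23)*((3 - 1*7) - 1*42) = -264 + √20*((3 - 7) - 42) = -264 + (2*√5)*(-4 - 42) = -264 + (2*√5)*(-46) = -264 - 92*√5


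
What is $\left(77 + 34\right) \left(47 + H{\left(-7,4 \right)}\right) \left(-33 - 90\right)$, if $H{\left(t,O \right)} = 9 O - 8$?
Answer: $-1023975$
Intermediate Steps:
$H{\left(t,O \right)} = -8 + 9 O$
$\left(77 + 34\right) \left(47 + H{\left(-7,4 \right)}\right) \left(-33 - 90\right) = \left(77 + 34\right) \left(47 + \left(-8 + 9 \cdot 4\right)\right) \left(-33 - 90\right) = 111 \left(47 + \left(-8 + 36\right)\right) \left(-123\right) = 111 \left(47 + 28\right) \left(-123\right) = 111 \cdot 75 \left(-123\right) = 8325 \left(-123\right) = -1023975$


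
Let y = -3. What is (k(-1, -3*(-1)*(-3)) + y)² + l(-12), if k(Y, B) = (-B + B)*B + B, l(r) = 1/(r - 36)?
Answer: 6911/48 ≈ 143.98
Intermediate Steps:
l(r) = 1/(-36 + r)
k(Y, B) = B (k(Y, B) = 0*B + B = 0 + B = B)
(k(-1, -3*(-1)*(-3)) + y)² + l(-12) = (-3*(-1)*(-3) - 3)² + 1/(-36 - 12) = (3*(-3) - 3)² + 1/(-48) = (-9 - 3)² - 1/48 = (-12)² - 1/48 = 144 - 1/48 = 6911/48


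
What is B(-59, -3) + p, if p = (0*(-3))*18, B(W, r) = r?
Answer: -3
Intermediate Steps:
p = 0 (p = 0*18 = 0)
B(-59, -3) + p = -3 + 0 = -3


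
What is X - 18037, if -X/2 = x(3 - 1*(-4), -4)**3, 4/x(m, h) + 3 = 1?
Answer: -18021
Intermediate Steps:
x(m, h) = -2 (x(m, h) = 4/(-3 + 1) = 4/(-2) = 4*(-1/2) = -2)
X = 16 (X = -2*(-2)**3 = -2*(-8) = 16)
X - 18037 = 16 - 18037 = -18021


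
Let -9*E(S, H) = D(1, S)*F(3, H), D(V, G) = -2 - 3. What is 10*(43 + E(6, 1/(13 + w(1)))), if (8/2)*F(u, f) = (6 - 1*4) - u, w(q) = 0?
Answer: 7715/18 ≈ 428.61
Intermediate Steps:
D(V, G) = -5
F(u, f) = ½ - u/4 (F(u, f) = ((6 - 1*4) - u)/4 = ((6 - 4) - u)/4 = (2 - u)/4 = ½ - u/4)
E(S, H) = -5/36 (E(S, H) = -(-5)*(½ - ¼*3)/9 = -(-5)*(½ - ¾)/9 = -(-5)*(-1)/(9*4) = -⅑*5/4 = -5/36)
10*(43 + E(6, 1/(13 + w(1)))) = 10*(43 - 5/36) = 10*(1543/36) = 7715/18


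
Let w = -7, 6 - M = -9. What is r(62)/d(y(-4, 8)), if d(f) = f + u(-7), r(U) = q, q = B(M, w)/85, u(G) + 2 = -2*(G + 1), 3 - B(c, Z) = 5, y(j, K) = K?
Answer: -1/765 ≈ -0.0013072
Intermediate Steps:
M = 15 (M = 6 - 1*(-9) = 6 + 9 = 15)
B(c, Z) = -2 (B(c, Z) = 3 - 1*5 = 3 - 5 = -2)
u(G) = -4 - 2*G (u(G) = -2 - 2*(G + 1) = -2 - 2*(1 + G) = -2 + (-2 - 2*G) = -4 - 2*G)
q = -2/85 ≈ -0.023529
r(U) = -2/85
d(f) = 10 + f (d(f) = f + (-4 - 2*(-7)) = f + (-4 + 14) = f + 10 = 10 + f)
r(62)/d(y(-4, 8)) = -2/(85*(10 + 8)) = -2/85/18 = -2/85*1/18 = -1/765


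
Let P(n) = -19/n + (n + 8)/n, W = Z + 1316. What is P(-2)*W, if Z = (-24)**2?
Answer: 12298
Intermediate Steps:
Z = 576
W = 1892 (W = 576 + 1316 = 1892)
P(n) = -19/n + (8 + n)/n
P(-2)*W = ((-11 - 2)/(-2))*1892 = -1/2*(-13)*1892 = (13/2)*1892 = 12298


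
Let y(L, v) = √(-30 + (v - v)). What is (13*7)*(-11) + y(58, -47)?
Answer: -1001 + I*√30 ≈ -1001.0 + 5.4772*I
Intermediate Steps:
y(L, v) = I*√30 (y(L, v) = √(-30 + 0) = √(-30) = I*√30)
(13*7)*(-11) + y(58, -47) = (13*7)*(-11) + I*√30 = 91*(-11) + I*√30 = -1001 + I*√30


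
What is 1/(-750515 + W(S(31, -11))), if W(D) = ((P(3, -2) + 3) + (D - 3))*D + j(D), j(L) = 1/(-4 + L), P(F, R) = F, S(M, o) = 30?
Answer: -26/19487649 ≈ -1.3342e-6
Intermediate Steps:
W(D) = 1/(-4 + D) + D*(3 + D) (W(D) = ((3 + 3) + (D - 3))*D + 1/(-4 + D) = (6 + (-3 + D))*D + 1/(-4 + D) = (3 + D)*D + 1/(-4 + D) = D*(3 + D) + 1/(-4 + D) = 1/(-4 + D) + D*(3 + D))
1/(-750515 + W(S(31, -11))) = 1/(-750515 + (1 + 30*(-4 + 30)*(3 + 30))/(-4 + 30)) = 1/(-750515 + (1 + 30*26*33)/26) = 1/(-750515 + (1 + 25740)/26) = 1/(-750515 + (1/26)*25741) = 1/(-750515 + 25741/26) = 1/(-19487649/26) = -26/19487649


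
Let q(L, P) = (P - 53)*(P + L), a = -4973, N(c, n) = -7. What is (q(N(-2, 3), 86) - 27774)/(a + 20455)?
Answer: -25167/15482 ≈ -1.6256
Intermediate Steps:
q(L, P) = (-53 + P)*(L + P)
(q(N(-2, 3), 86) - 27774)/(a + 20455) = ((86² - 53*(-7) - 53*86 - 7*86) - 27774)/(-4973 + 20455) = ((7396 + 371 - 4558 - 602) - 27774)/15482 = (2607 - 27774)*(1/15482) = -25167*1/15482 = -25167/15482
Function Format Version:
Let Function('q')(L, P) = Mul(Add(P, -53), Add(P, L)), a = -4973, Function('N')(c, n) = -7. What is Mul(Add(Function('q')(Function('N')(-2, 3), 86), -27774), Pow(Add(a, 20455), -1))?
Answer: Rational(-25167, 15482) ≈ -1.6256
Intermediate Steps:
Function('q')(L, P) = Mul(Add(-53, P), Add(L, P))
Mul(Add(Function('q')(Function('N')(-2, 3), 86), -27774), Pow(Add(a, 20455), -1)) = Mul(Add(Add(Pow(86, 2), Mul(-53, -7), Mul(-53, 86), Mul(-7, 86)), -27774), Pow(Add(-4973, 20455), -1)) = Mul(Add(Add(7396, 371, -4558, -602), -27774), Pow(15482, -1)) = Mul(Add(2607, -27774), Rational(1, 15482)) = Mul(-25167, Rational(1, 15482)) = Rational(-25167, 15482)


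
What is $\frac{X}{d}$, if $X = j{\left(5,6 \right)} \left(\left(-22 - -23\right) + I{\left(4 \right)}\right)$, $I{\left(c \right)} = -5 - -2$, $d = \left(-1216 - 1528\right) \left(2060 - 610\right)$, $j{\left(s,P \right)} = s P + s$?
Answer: $\frac{1}{56840} \approx 1.7593 \cdot 10^{-5}$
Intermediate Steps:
$j{\left(s,P \right)} = s + P s$ ($j{\left(s,P \right)} = P s + s = s + P s$)
$d = -3978800$ ($d = \left(-2744\right) 1450 = -3978800$)
$I{\left(c \right)} = -3$ ($I{\left(c \right)} = -5 + 2 = -3$)
$X = -70$ ($X = 5 \left(1 + 6\right) \left(\left(-22 - -23\right) - 3\right) = 5 \cdot 7 \left(\left(-22 + 23\right) - 3\right) = 35 \left(1 - 3\right) = 35 \left(-2\right) = -70$)
$\frac{X}{d} = - \frac{70}{-3978800} = \left(-70\right) \left(- \frac{1}{3978800}\right) = \frac{1}{56840}$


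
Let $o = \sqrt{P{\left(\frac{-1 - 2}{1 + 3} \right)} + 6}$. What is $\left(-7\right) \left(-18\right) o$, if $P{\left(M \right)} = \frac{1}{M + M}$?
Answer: $168 \sqrt{3} \approx 290.98$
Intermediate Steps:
$P{\left(M \right)} = \frac{1}{2 M}$
$o = \frac{4 \sqrt{3}}{3}$ ($o = \sqrt{\frac{1}{2 \frac{-1 - 2}{1 + 3}} + 6} = \sqrt{\frac{1}{2 \left(- \frac{3}{4}\right)} + 6} = \sqrt{\frac{1}{2} \left(- \frac{4}{3}\right) + 6} = \sqrt{- \frac{2}{3} + 6} = \sqrt{\frac{16}{3}} = \frac{4 \sqrt{3}}{3} \approx 2.3094$)
$\left(-7\right) \left(-18\right) o = \left(-7\right) \left(-18\right) \frac{4 \sqrt{3}}{3} = 126 \frac{4 \sqrt{3}}{3} = 168 \sqrt{3}$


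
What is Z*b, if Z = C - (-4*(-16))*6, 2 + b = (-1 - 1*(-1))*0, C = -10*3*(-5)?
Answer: 468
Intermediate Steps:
C = 150 (C = -30*(-5) = 150)
b = -2 (b = -2 + (-1 - 1*(-1))*0 = -2 + (-1 + 1)*0 = -2 + 0*0 = -2 + 0 = -2)
Z = -234 (Z = 150 - (-4*(-16))*6 = 150 - 64*6 = 150 - 1*384 = 150 - 384 = -234)
Z*b = -234*(-2) = 468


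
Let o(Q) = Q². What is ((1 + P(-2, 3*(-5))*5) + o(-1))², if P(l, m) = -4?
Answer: 324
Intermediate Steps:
((1 + P(-2, 3*(-5))*5) + o(-1))² = ((1 - 4*5) + (-1)²)² = ((1 - 20) + 1)² = (-19 + 1)² = (-18)² = 324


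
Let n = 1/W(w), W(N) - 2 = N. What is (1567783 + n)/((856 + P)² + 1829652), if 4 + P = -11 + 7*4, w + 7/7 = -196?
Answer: 305717684/504038535 ≈ 0.60654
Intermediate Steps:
w = -197 (w = -1 - 196 = -197)
W(N) = 2 + N
P = 13 (P = -4 + (-11 + 7*4) = -4 + (-11 + 28) = -4 + 17 = 13)
n = -1/195 (n = 1/(2 - 197) = 1/(-195) = -1/195 ≈ -0.0051282)
(1567783 + n)/((856 + P)² + 1829652) = (1567783 - 1/195)/((856 + 13)² + 1829652) = 305717684/(195*(869² + 1829652)) = 305717684/(195*(755161 + 1829652)) = (305717684/195)/2584813 = (305717684/195)*(1/2584813) = 305717684/504038535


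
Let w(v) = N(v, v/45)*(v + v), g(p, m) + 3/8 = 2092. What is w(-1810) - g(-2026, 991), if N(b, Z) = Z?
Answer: 10332923/72 ≈ 1.4351e+5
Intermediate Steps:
g(p, m) = 16733/8 (g(p, m) = -3/8 + 2092 = 16733/8)
w(v) = 2*v**2/45 (w(v) = (v/45)*(v + v) = (v*(1/45))*(2*v) = (v/45)*(2*v) = 2*v**2/45)
w(-1810) - g(-2026, 991) = (2/45)*(-1810)**2 - 1*16733/8 = (2/45)*3276100 - 16733/8 = 1310440/9 - 16733/8 = 10332923/72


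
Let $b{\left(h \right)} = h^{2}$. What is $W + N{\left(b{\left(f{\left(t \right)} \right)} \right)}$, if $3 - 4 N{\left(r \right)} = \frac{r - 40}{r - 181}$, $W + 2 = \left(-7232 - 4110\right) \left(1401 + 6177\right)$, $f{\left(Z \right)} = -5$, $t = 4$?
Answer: $- \frac{17877532873}{208} \approx -8.595 \cdot 10^{7}$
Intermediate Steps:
$W = -85949678$ ($W = -2 + \left(-7232 - 4110\right) \left(1401 + 6177\right) = -2 - 85949676 = -85949678$)
$N{\left(r \right)} = \frac{3}{4} - \frac{-40 + r}{4 \left(-181 + r\right)}$ ($N{\left(r \right)} = \frac{3}{4} - \frac{\left(r - 40\right) \frac{1}{r - 181}}{4} = \frac{3}{4} - \frac{\left(-40 + r\right) \frac{1}{-181 + r}}{4} = \frac{3}{4} - \frac{\frac{1}{-181 + r} \left(-40 + r\right)}{4} = \frac{3}{4} - \frac{-40 + r}{4 \left(-181 + r\right)}$)
$W + N{\left(b{\left(f{\left(t \right)} \right)} \right)} = -85949678 + \frac{-503 + 2 \left(-5\right)^{2}}{4 \left(-181 + \left(-5\right)^{2}\right)} = -85949678 + \frac{-503 + 2 \cdot 25}{4 \left(-181 + 25\right)} = -85949678 + \frac{-503 + 50}{4 \left(-156\right)} = -85949678 + \frac{1}{4} \left(- \frac{1}{156}\right) \left(-453\right) = -85949678 + \frac{151}{208} = - \frac{17877532873}{208}$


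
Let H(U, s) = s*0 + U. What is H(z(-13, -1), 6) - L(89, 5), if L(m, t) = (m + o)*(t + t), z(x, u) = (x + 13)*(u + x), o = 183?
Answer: -2720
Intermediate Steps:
z(x, u) = (13 + x)*(u + x)
H(U, s) = U (H(U, s) = 0 + U = U)
L(m, t) = 2*t*(183 + m) (L(m, t) = (m + 183)*(t + t) = (183 + m)*(2*t) = 2*t*(183 + m))
H(z(-13, -1), 6) - L(89, 5) = ((-13)**2 + 13*(-1) + 13*(-13) - 1*(-13)) - 2*5*(183 + 89) = (169 - 13 - 169 + 13) - 2*5*272 = 0 - 1*2720 = 0 - 2720 = -2720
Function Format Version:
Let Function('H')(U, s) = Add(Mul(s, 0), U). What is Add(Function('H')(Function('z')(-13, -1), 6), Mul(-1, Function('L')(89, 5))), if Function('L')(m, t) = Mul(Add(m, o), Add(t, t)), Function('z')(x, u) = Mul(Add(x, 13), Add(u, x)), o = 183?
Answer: -2720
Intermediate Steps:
Function('z')(x, u) = Mul(Add(13, x), Add(u, x))
Function('H')(U, s) = U (Function('H')(U, s) = Add(0, U) = U)
Function('L')(m, t) = Mul(2, t, Add(183, m)) (Function('L')(m, t) = Mul(Add(m, 183), Add(t, t)) = Mul(Add(183, m), Mul(2, t)) = Mul(2, t, Add(183, m)))
Add(Function('H')(Function('z')(-13, -1), 6), Mul(-1, Function('L')(89, 5))) = Add(Add(Pow(-13, 2), Mul(13, -1), Mul(13, -13), Mul(-1, -13)), Mul(-1, Mul(2, 5, Add(183, 89)))) = Add(Add(169, -13, -169, 13), Mul(-1, Mul(2, 5, 272))) = Add(0, Mul(-1, 2720)) = Add(0, -2720) = -2720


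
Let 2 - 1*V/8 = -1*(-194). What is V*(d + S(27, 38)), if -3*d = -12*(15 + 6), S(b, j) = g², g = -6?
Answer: -184320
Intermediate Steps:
V = -1536 (V = 16 - (-8)*(-194) = 16 - 8*194 = 16 - 1552 = -1536)
S(b, j) = 36 (S(b, j) = (-6)² = 36)
d = 84 (d = -(-4)*(15 + 6) = -(-4)*21 = -⅓*(-252) = 84)
V*(d + S(27, 38)) = -1536*(84 + 36) = -1536*120 = -184320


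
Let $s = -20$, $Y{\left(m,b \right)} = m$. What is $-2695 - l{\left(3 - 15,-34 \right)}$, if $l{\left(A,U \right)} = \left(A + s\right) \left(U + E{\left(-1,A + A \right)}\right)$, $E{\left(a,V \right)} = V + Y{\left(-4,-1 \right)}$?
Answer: $-4679$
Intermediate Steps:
$E{\left(a,V \right)} = -4 + V$ ($E{\left(a,V \right)} = V - 4 = -4 + V$)
$l{\left(A,U \right)} = \left(-20 + A\right) \left(-4 + U + 2 A\right)$ ($l{\left(A,U \right)} = \left(A - 20\right) \left(U + \left(-4 + \left(A + A\right)\right)\right) = \left(-20 + A\right) \left(U + \left(-4 + 2 A\right)\right) = \left(-20 + A\right) \left(-4 + U + 2 A\right)$)
$-2695 - l{\left(3 - 15,-34 \right)} = -2695 - \left(80 - 44 \left(3 - 15\right) - -680 + 2 \left(3 - 15\right)^{2} + \left(3 - 15\right) \left(-34\right)\right) = -2695 - \left(80 - 44 \left(3 - 15\right) + 680 + 2 \left(3 - 15\right)^{2} + \left(3 - 15\right) \left(-34\right)\right) = -2695 - \left(80 - -528 + 680 + 2 \left(-12\right)^{2} - -408\right) = -2695 - \left(80 + 528 + 680 + 2 \cdot 144 + 408\right) = -2695 - \left(80 + 528 + 680 + 288 + 408\right) = -2695 - 1984 = -4679$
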